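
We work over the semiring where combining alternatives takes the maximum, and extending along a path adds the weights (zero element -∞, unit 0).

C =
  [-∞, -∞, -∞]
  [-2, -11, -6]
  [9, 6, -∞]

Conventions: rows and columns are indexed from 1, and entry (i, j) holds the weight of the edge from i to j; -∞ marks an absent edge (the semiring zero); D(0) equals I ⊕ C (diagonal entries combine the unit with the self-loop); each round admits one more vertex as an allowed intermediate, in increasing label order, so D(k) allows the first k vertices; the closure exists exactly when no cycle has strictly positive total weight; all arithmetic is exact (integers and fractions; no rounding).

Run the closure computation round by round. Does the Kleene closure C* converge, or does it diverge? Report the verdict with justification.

D(0):
  [0, -∞, -∞]
  [-2, 0, -6]
  [9, 6, 0]
D(1):
  [0, -∞, -∞]
  [-2, 0, -6]
  [9, 6, 0]
D(2):
  [0, -∞, -∞]
  [-2, 0, -6]
  [9, 6, 0]
D(3):
  [0, -∞, -∞]
  [3, 0, -6]
  [9, 6, 0]
Key observation: every diagonal entry stays at the unit through all rounds, so no improving cycle exists.
Answer: CONVERGES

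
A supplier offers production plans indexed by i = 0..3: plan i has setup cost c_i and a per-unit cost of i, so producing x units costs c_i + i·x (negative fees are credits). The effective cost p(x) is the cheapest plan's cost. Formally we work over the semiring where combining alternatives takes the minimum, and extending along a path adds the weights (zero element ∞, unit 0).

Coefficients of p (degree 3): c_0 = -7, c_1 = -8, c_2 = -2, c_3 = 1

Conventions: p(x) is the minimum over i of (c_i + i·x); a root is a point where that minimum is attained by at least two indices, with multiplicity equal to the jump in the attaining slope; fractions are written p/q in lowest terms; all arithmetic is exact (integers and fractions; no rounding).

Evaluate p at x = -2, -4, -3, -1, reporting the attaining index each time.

p(-2) = min(-7+0·(-2)=-7, -8+1·(-2)=-10, -2+2·(-2)=-6, 1+3·(-2)=-5) = -10 (attained by i=1)
p(-4) = min(-7+0·(-4)=-7, -8+1·(-4)=-12, -2+2·(-4)=-10, 1+3·(-4)=-11) = -12 (attained by i=1)
p(-3) = min(-7+0·(-3)=-7, -8+1·(-3)=-11, -2+2·(-3)=-8, 1+3·(-3)=-8) = -11 (attained by i=1)
p(-1) = min(-7+0·(-1)=-7, -8+1·(-1)=-9, -2+2·(-1)=-4, 1+3·(-1)=-2) = -9 (attained by i=1)
Answer: p(-2) = -10; p(-4) = -12; p(-3) = -11; p(-1) = -9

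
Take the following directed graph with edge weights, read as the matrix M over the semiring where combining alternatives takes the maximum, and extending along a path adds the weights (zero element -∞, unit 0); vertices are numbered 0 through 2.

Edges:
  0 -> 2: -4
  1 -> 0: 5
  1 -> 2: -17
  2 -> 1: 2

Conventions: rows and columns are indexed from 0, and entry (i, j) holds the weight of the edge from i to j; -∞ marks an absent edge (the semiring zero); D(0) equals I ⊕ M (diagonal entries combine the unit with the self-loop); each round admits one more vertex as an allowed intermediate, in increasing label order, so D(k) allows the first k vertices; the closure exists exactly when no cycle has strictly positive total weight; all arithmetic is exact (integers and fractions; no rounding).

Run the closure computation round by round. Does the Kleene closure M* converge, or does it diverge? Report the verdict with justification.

D(0):
  [0, -∞, -4]
  [5, 0, -17]
  [-∞, 2, 0]
D(1):
  [0, -∞, -4]
  [5, 0, 1]
  [-∞, 2, 0]
Detection: at round 2, diagonal entry (2, 2) turns strictly positive.
Key observation: the cycle 2->1->0->2 has total weight 2 + 5 + (-4), which is strictly positive.
Answer: DIVERGES — positive cycle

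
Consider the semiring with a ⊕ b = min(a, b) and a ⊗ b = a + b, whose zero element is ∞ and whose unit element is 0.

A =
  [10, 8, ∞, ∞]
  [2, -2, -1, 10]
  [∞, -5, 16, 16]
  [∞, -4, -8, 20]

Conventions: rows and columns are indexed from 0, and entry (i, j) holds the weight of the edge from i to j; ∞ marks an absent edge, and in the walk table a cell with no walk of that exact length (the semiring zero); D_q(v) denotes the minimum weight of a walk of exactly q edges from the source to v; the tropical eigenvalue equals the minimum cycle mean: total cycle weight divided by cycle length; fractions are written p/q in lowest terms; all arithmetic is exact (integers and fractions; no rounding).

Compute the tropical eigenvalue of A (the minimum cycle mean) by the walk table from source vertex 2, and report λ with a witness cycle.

q=0: [∞, ∞, 0, ∞]
q=1: [∞, -5, 16, 16]
q=2: [-3, -7, -6, 5]
q=3: [-5, -11, -8, 3]
q=4: [-9, -13, -12, -1]
Optimal cycle mean attained by: cycle 1->2->1, total (-1) + (-5), length 2.
Answer: λ = -3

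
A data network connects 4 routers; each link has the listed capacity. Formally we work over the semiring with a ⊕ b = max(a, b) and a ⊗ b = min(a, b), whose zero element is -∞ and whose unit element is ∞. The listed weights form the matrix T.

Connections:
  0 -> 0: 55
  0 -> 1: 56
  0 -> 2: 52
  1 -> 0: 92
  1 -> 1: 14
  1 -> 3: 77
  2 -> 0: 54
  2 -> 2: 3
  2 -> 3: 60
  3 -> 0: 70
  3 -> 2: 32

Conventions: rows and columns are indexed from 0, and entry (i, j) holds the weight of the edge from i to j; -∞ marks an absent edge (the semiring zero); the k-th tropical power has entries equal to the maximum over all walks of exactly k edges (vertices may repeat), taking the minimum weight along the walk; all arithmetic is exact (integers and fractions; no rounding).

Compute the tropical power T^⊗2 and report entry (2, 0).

T^⊗2:
  [56, 55, 52, 56]
  [70, 56, 52, 14]
  [60, 54, 52, 3]
  [55, 56, 52, 32]
Key observation: the optimum is the walk 2->3->0, with weight 60 min 70 = 60.
Optimal value attained by: walk 2->3->0.
Answer: (T^⊗2)[2][0] = 60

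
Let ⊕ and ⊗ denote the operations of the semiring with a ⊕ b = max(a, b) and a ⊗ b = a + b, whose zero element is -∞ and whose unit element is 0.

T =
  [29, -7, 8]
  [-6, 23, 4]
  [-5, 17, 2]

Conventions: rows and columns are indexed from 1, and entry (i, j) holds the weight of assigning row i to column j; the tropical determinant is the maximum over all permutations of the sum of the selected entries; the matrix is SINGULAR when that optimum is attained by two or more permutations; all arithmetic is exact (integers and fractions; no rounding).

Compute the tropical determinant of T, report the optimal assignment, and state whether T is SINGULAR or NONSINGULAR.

σ = (1, 2, 3): 29 + 23 + 2 = 54
σ = (1, 3, 2): 29 + 4 + 17 = 50
σ = (2, 1, 3): (-7) + (-6) + 2 = -11
σ = (2, 3, 1): (-7) + 4 + (-5) = -8
σ = (3, 1, 2): 8 + (-6) + 17 = 19
σ = (3, 2, 1): 8 + 23 + (-5) = 26
Optimal value attained by: σ = (1, 2, 3).
Answer: det⊕(T) = 54; verdict: NONSINGULAR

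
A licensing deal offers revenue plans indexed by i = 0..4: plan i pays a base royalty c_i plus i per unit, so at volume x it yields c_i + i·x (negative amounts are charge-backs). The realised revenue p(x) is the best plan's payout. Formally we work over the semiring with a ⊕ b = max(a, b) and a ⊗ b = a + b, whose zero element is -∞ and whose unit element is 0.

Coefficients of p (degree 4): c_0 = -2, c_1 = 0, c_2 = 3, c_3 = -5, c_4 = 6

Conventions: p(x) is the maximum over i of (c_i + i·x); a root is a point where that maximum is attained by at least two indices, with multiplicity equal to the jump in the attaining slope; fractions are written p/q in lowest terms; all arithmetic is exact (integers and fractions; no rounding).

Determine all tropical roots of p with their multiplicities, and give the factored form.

hull edge (i=0, c=-2) to (i=2, c=3): slope 5/2, span 2
hull edge (i=2, c=3) to (i=4, c=6): slope 3/2, span 2
Factored form: p(x) = 6 ⊗ (x ⊕ (-5/2)) ⊗ (x ⊕ (-5/2)) ⊗ (x ⊕ (-3/2)) ⊗ (x ⊕ (-3/2))
Answer: roots = -5/2 (mult 2), -3/2 (mult 2)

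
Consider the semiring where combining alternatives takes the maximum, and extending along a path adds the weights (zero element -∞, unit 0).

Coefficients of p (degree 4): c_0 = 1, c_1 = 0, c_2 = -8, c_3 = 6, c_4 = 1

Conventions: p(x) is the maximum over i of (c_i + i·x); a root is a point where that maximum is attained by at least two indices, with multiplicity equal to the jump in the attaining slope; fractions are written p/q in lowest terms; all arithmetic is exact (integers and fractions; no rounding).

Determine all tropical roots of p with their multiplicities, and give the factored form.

hull edge (i=0, c=1) to (i=3, c=6): slope 5/3, span 3
hull edge (i=3, c=6) to (i=4, c=1): slope -5, span 1
Factored form: p(x) = 1 ⊗ (x ⊕ (-5/3)) ⊗ (x ⊕ (-5/3)) ⊗ (x ⊕ (-5/3)) ⊗ (x ⊕ 5)
Answer: roots = -5/3 (mult 3), 5 (mult 1)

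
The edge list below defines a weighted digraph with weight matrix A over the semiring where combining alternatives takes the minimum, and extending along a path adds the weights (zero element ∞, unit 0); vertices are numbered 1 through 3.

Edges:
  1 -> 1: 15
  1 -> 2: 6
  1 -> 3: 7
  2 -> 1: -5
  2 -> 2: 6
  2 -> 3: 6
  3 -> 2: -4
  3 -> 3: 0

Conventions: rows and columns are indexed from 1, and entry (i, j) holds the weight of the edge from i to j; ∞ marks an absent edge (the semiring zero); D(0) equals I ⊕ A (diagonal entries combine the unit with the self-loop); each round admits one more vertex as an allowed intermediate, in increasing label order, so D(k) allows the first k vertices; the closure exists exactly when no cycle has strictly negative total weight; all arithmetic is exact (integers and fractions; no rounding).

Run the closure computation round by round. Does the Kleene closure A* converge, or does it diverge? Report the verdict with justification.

D(0):
  [0, 6, 7]
  [-5, 0, 6]
  [∞, -4, 0]
D(1):
  [0, 6, 7]
  [-5, 0, 2]
  [∞, -4, 0]
Detection: at round 2, diagonal entry (3, 3) turns strictly negative.
Key observation: the cycle 3->2->1->3 has total weight (-4) + (-5) + 7, which is strictly negative.
Answer: DIVERGES — negative cycle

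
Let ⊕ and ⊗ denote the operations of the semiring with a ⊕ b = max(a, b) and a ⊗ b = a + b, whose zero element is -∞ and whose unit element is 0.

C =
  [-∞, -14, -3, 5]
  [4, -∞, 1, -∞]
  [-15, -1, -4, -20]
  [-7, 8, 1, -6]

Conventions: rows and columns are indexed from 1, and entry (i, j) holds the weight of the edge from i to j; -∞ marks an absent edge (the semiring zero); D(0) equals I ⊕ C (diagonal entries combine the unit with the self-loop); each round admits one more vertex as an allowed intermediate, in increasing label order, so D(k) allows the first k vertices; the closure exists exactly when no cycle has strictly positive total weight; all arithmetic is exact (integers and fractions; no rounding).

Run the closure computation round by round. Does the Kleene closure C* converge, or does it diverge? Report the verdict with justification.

D(0):
  [0, -14, -3, 5]
  [4, 0, 1, -∞]
  [-15, -1, 0, -20]
  [-7, 8, 1, 0]
D(1):
  [0, -14, -3, 5]
  [4, 0, 1, 9]
  [-15, -1, 0, -10]
  [-7, 8, 1, 0]
Detection: at round 2, diagonal entry (4, 4) turns strictly positive.
Key observation: the cycle 4->2->1->4 has total weight 8 + 4 + 5, which is strictly positive.
Answer: DIVERGES — positive cycle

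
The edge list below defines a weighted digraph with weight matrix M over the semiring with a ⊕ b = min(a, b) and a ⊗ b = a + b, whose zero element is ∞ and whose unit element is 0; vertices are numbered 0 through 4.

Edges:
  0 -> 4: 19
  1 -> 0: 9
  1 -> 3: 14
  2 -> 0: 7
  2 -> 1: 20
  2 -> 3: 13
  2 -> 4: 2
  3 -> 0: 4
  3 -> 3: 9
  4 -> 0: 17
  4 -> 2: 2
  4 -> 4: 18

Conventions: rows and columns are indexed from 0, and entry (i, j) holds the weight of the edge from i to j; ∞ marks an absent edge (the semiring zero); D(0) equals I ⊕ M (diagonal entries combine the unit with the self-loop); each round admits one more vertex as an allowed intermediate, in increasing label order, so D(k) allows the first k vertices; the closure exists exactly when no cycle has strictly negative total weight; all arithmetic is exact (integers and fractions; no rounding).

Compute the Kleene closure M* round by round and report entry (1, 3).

D(0):
  [0, ∞, ∞, ∞, 19]
  [9, 0, ∞, 14, ∞]
  [7, 20, 0, 13, 2]
  [4, ∞, ∞, 0, ∞]
  [17, ∞, 2, ∞, 0]
D(1):
  [0, ∞, ∞, ∞, 19]
  [9, 0, ∞, 14, 28]
  [7, 20, 0, 13, 2]
  [4, ∞, ∞, 0, 23]
  [17, ∞, 2, ∞, 0]
D(2):
  [0, ∞, ∞, ∞, 19]
  [9, 0, ∞, 14, 28]
  [7, 20, 0, 13, 2]
  [4, ∞, ∞, 0, 23]
  [17, ∞, 2, ∞, 0]
D(3):
  [0, ∞, ∞, ∞, 19]
  [9, 0, ∞, 14, 28]
  [7, 20, 0, 13, 2]
  [4, ∞, ∞, 0, 23]
  [9, 22, 2, 15, 0]
D(4):
  [0, ∞, ∞, ∞, 19]
  [9, 0, ∞, 14, 28]
  [7, 20, 0, 13, 2]
  [4, ∞, ∞, 0, 23]
  [9, 22, 2, 15, 0]
D(5):
  [0, 41, 21, 34, 19]
  [9, 0, 30, 14, 28]
  [7, 20, 0, 13, 2]
  [4, 45, 25, 0, 23]
  [9, 22, 2, 15, 0]
Answer: M*[1][3] = 14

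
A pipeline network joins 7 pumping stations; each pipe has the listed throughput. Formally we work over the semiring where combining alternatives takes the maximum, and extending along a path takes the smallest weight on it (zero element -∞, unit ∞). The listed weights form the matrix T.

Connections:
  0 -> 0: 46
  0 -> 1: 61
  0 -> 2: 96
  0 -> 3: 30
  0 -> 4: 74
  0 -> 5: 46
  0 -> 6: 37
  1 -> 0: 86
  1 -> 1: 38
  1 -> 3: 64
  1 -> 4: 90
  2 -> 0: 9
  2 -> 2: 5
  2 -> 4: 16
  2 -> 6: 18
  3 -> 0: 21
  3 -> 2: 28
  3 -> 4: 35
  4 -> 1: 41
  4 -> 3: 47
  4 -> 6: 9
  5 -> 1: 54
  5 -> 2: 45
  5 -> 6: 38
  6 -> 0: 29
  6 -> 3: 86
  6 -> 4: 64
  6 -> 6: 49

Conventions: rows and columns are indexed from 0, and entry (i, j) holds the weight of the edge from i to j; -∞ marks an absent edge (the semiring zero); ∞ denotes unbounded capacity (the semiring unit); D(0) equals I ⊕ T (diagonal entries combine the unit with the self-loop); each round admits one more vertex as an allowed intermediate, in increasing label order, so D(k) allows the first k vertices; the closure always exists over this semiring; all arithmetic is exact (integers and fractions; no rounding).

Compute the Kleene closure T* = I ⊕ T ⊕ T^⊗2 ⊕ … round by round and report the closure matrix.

D(0):
  [∞, 61, 96, 30, 74, 46, 37]
  [86, ∞, -∞, 64, 90, -∞, -∞]
  [9, -∞, ∞, -∞, 16, -∞, 18]
  [21, -∞, 28, ∞, 35, -∞, -∞]
  [-∞, 41, -∞, 47, ∞, -∞, 9]
  [-∞, 54, 45, -∞, -∞, ∞, 38]
  [29, -∞, -∞, 86, 64, -∞, ∞]
D(1):
  [∞, 61, 96, 30, 74, 46, 37]
  [86, ∞, 86, 64, 90, 46, 37]
  [9, 9, ∞, 9, 16, 9, 18]
  [21, 21, 28, ∞, 35, 21, 21]
  [-∞, 41, -∞, 47, ∞, -∞, 9]
  [-∞, 54, 45, -∞, -∞, ∞, 38]
  [29, 29, 29, 86, 64, 29, ∞]
D(2):
  [∞, 61, 96, 61, 74, 46, 37]
  [86, ∞, 86, 64, 90, 46, 37]
  [9, 9, ∞, 9, 16, 9, 18]
  [21, 21, 28, ∞, 35, 21, 21]
  [41, 41, 41, 47, ∞, 41, 37]
  [54, 54, 54, 54, 54, ∞, 38]
  [29, 29, 29, 86, 64, 29, ∞]
D(3):
  [∞, 61, 96, 61, 74, 46, 37]
  [86, ∞, 86, 64, 90, 46, 37]
  [9, 9, ∞, 9, 16, 9, 18]
  [21, 21, 28, ∞, 35, 21, 21]
  [41, 41, 41, 47, ∞, 41, 37]
  [54, 54, 54, 54, 54, ∞, 38]
  [29, 29, 29, 86, 64, 29, ∞]
D(4):
  [∞, 61, 96, 61, 74, 46, 37]
  [86, ∞, 86, 64, 90, 46, 37]
  [9, 9, ∞, 9, 16, 9, 18]
  [21, 21, 28, ∞, 35, 21, 21]
  [41, 41, 41, 47, ∞, 41, 37]
  [54, 54, 54, 54, 54, ∞, 38]
  [29, 29, 29, 86, 64, 29, ∞]
D(5):
  [∞, 61, 96, 61, 74, 46, 37]
  [86, ∞, 86, 64, 90, 46, 37]
  [16, 16, ∞, 16, 16, 16, 18]
  [35, 35, 35, ∞, 35, 35, 35]
  [41, 41, 41, 47, ∞, 41, 37]
  [54, 54, 54, 54, 54, ∞, 38]
  [41, 41, 41, 86, 64, 41, ∞]
D(6):
  [∞, 61, 96, 61, 74, 46, 38]
  [86, ∞, 86, 64, 90, 46, 38]
  [16, 16, ∞, 16, 16, 16, 18]
  [35, 35, 35, ∞, 35, 35, 35]
  [41, 41, 41, 47, ∞, 41, 38]
  [54, 54, 54, 54, 54, ∞, 38]
  [41, 41, 41, 86, 64, 41, ∞]
D(7):
  [∞, 61, 96, 61, 74, 46, 38]
  [86, ∞, 86, 64, 90, 46, 38]
  [18, 18, ∞, 18, 18, 18, 18]
  [35, 35, 35, ∞, 35, 35, 35]
  [41, 41, 41, 47, ∞, 41, 38]
  [54, 54, 54, 54, 54, ∞, 38]
  [41, 41, 41, 86, 64, 41, ∞]
Answer: T* = [[∞, 61, 96, 61, 74, 46, 38], [86, ∞, 86, 64, 90, 46, 38], [18, 18, ∞, 18, 18, 18, 18], [35, 35, 35, ∞, 35, 35, 35], [41, 41, 41, 47, ∞, 41, 38], [54, 54, 54, 54, 54, ∞, 38], [41, 41, 41, 86, 64, 41, ∞]]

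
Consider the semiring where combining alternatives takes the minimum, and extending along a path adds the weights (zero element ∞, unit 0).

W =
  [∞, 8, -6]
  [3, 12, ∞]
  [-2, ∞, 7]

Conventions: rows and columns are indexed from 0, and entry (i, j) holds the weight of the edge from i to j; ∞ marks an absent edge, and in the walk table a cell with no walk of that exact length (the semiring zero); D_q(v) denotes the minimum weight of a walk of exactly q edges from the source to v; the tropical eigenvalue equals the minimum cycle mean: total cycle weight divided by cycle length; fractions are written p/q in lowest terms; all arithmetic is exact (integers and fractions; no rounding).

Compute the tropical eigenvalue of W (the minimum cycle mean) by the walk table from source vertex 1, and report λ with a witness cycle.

q=0: [∞, 0, ∞]
q=1: [3, 12, ∞]
q=2: [15, 11, -3]
q=3: [-5, 23, 4]
Optimal cycle mean attained by: cycle 0->2->0, total (-6) + (-2), length 2.
Answer: λ = -4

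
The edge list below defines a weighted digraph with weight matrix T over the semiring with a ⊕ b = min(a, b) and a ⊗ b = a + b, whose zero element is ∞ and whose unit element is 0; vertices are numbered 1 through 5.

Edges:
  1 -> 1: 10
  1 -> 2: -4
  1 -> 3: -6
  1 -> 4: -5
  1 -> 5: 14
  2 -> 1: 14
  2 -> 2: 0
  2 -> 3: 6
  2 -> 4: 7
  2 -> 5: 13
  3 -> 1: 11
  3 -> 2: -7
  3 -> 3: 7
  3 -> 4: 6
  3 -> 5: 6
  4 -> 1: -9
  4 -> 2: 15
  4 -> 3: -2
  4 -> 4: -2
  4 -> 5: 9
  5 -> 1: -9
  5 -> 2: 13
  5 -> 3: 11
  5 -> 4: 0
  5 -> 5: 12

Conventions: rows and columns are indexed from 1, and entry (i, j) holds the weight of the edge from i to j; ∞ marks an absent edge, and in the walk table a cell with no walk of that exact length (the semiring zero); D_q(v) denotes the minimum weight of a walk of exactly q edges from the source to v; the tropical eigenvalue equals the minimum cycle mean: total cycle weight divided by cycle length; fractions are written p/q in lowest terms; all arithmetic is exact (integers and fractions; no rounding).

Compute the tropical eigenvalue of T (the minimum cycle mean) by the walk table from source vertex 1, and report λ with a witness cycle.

q=0: [0, ∞, ∞, ∞, ∞]
q=1: [10, -4, -6, -5, 14]
q=2: [-14, -13, -7, -7, 0]
q=3: [-16, -18, -20, -19, -1]
q=4: [-28, -27, -22, -21, -14]
q=5: [-30, -32, -34, -33, -16]
Optimal cycle mean attained by: cycle 1->4->1, total (-5) + (-9), length 2.
Answer: λ = -7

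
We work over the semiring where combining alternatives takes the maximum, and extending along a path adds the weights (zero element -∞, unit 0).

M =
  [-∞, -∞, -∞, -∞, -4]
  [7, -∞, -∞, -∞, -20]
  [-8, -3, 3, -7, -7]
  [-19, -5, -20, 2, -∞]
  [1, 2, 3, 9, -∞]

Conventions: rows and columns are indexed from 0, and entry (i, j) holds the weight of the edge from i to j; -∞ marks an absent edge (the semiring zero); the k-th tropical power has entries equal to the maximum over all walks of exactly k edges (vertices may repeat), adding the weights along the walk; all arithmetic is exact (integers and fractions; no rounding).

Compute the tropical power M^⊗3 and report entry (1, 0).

M^⊗2:
  [-3, -2, -1, 5, -∞]
  [-19, -18, -17, -11, 3]
  [4, 0, 6, 2, -4]
  [2, -3, -17, 4, -23]
  [9, 4, 6, 11, -3]
M^⊗3:
  [5, 0, 2, 7, -7]
  [4, 5, 6, 12, -23]
  [7, 3, 9, 5, 0]
  [4, -1, -14, 6, -2]
  [11, 6, 9, 13, 5]
Key observation: the optimum is the walk 1->0->4->0, with weight 7 + (-4) + 1 = 4.
Optimal value attained by: walk 1->0->4->0.
Answer: (M^⊗3)[1][0] = 4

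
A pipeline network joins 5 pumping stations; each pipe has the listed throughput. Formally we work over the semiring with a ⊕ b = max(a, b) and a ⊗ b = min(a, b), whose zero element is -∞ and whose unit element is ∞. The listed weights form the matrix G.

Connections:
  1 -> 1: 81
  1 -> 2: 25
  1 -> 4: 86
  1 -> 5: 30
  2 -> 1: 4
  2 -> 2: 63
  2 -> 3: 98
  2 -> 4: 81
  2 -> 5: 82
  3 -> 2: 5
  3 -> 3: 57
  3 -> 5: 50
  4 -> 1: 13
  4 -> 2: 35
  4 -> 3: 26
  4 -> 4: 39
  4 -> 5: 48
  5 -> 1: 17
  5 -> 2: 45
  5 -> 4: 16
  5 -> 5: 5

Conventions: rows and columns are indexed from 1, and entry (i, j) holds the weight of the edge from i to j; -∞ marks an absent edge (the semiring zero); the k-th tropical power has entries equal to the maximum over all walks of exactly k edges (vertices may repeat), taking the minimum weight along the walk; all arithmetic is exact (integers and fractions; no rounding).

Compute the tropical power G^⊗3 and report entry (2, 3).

G^⊗2:
  [81, 35, 26, 81, 48]
  [17, 63, 63, 63, 63]
  [17, 45, 57, 16, 50]
  [17, 45, 35, 39, 39]
  [17, 45, 45, 45, 45]
G^⊗3:
  [81, 45, 35, 81, 48]
  [17, 63, 63, 63, 63]
  [17, 45, 57, 45, 50]
  [17, 45, 45, 45, 45]
  [17, 45, 45, 45, 45]
Key observation: the optimum is the walk 2->2->2->3, with weight 63 min 63 min 98 = 63.
Optimal value attained by: walk 2->2->2->3.
Answer: (G^⊗3)[2][3] = 63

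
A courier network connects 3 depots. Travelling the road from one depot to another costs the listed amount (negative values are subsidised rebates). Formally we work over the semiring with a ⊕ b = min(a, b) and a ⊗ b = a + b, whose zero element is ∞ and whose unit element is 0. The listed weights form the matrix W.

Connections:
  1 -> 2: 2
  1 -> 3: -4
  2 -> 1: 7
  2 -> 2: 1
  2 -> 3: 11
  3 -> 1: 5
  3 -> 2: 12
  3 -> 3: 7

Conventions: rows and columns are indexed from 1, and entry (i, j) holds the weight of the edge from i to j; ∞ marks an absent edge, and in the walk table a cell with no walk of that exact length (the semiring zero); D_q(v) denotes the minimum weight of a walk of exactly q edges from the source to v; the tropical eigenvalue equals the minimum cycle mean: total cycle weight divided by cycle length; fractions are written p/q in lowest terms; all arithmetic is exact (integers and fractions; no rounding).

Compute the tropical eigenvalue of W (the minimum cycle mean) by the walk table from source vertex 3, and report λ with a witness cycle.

q=0: [∞, ∞, 0]
q=1: [5, 12, 7]
q=2: [12, 7, 1]
q=3: [6, 8, 8]
Optimal cycle mean attained by: cycle 1->3->1, total (-4) + 5, length 2.
Answer: λ = 1/2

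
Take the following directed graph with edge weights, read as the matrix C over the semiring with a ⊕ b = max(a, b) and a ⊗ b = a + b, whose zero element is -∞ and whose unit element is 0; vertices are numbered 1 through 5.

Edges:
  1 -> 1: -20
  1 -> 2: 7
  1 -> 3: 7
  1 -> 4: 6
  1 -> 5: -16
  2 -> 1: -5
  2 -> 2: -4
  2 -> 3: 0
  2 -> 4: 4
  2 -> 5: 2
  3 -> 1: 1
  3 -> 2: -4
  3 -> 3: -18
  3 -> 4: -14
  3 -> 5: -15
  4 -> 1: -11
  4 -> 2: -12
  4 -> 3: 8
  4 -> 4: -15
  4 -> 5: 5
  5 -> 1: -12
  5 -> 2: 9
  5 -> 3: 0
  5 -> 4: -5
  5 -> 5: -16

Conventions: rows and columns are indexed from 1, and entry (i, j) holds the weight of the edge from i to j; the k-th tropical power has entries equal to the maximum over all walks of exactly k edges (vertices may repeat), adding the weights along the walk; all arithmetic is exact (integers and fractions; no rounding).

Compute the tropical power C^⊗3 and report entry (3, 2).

C^⊗2:
  [8, 3, 14, 11, 11]
  [1, 11, 12, 1, 9]
  [-9, 8, 8, 7, -2]
  [9, 14, 5, 0, -7]
  [4, 5, 9, 13, 11]
C^⊗3:
  [15, 20, 19, 14, 16]
  [13, 18, 11, 15, 13]
  [9, 7, 15, 12, 12]
  [9, 16, 16, 18, 16]
  [10, 20, 21, 10, 18]
Key observation: the optimum is the walk 3->2->5->2, with weight (-4) + 2 + 9 = 7.
Optimal value attained by: walk 3->2->5->2.
Answer: (C^⊗3)[3][2] = 7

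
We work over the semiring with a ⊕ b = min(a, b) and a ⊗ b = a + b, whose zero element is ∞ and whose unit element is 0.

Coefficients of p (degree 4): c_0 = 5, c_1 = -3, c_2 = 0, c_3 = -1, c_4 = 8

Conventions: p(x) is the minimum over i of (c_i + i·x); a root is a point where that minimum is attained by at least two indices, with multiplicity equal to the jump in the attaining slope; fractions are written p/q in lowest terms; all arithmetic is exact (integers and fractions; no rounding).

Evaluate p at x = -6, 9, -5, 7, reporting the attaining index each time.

p(-6) = min(5+0·(-6)=5, -3+1·(-6)=-9, 0+2·(-6)=-12, -1+3·(-6)=-19, 8+4·(-6)=-16) = -19 (attained by i=3)
p(9) = min(5+0·9=5, -3+1·9=6, 0+2·9=18, -1+3·9=26, 8+4·9=44) = 5 (attained by i=0)
p(-5) = min(5+0·(-5)=5, -3+1·(-5)=-8, 0+2·(-5)=-10, -1+3·(-5)=-16, 8+4·(-5)=-12) = -16 (attained by i=3)
p(7) = min(5+0·7=5, -3+1·7=4, 0+2·7=14, -1+3·7=20, 8+4·7=36) = 4 (attained by i=1)
Answer: p(-6) = -19; p(9) = 5; p(-5) = -16; p(7) = 4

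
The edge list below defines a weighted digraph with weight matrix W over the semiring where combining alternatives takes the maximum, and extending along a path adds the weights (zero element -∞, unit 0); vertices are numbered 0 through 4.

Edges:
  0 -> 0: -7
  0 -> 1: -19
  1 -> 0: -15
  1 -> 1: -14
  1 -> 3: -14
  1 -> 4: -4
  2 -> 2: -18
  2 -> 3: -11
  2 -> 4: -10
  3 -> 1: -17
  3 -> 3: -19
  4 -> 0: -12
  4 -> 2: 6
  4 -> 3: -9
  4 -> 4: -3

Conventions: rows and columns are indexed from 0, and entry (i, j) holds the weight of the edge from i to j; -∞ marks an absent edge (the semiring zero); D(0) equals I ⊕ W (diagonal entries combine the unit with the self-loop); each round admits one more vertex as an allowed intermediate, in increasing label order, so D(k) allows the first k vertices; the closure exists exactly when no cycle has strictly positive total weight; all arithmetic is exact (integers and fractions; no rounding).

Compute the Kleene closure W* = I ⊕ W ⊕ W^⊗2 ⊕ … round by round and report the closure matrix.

D(0):
  [0, -19, -∞, -∞, -∞]
  [-15, 0, -∞, -14, -4]
  [-∞, -∞, 0, -11, -10]
  [-∞, -17, -∞, 0, -∞]
  [-12, -∞, 6, -9, 0]
D(1):
  [0, -19, -∞, -∞, -∞]
  [-15, 0, -∞, -14, -4]
  [-∞, -∞, 0, -11, -10]
  [-∞, -17, -∞, 0, -∞]
  [-12, -31, 6, -9, 0]
D(2):
  [0, -19, -∞, -33, -23]
  [-15, 0, -∞, -14, -4]
  [-∞, -∞, 0, -11, -10]
  [-32, -17, -∞, 0, -21]
  [-12, -31, 6, -9, 0]
D(3):
  [0, -19, -∞, -33, -23]
  [-15, 0, -∞, -14, -4]
  [-∞, -∞, 0, -11, -10]
  [-32, -17, -∞, 0, -21]
  [-12, -31, 6, -5, 0]
D(4):
  [0, -19, -∞, -33, -23]
  [-15, 0, -∞, -14, -4]
  [-43, -28, 0, -11, -10]
  [-32, -17, -∞, 0, -21]
  [-12, -22, 6, -5, 0]
D(5):
  [0, -19, -17, -28, -23]
  [-15, 0, 2, -9, -4]
  [-22, -28, 0, -11, -10]
  [-32, -17, -15, 0, -21]
  [-12, -22, 6, -5, 0]
Answer: W* = [[0, -19, -17, -28, -23], [-15, 0, 2, -9, -4], [-22, -28, 0, -11, -10], [-32, -17, -15, 0, -21], [-12, -22, 6, -5, 0]]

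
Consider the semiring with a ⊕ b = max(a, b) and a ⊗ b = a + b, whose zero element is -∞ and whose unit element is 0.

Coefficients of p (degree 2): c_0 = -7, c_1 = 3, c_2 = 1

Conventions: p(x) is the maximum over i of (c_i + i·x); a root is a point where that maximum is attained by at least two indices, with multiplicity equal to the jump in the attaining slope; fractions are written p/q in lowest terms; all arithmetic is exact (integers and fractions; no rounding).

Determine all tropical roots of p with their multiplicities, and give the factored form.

hull edge (i=0, c=-7) to (i=1, c=3): slope 10, span 1
hull edge (i=1, c=3) to (i=2, c=1): slope -2, span 1
Factored form: p(x) = 1 ⊗ (x ⊕ (-10)) ⊗ (x ⊕ 2)
Answer: roots = -10 (mult 1), 2 (mult 1)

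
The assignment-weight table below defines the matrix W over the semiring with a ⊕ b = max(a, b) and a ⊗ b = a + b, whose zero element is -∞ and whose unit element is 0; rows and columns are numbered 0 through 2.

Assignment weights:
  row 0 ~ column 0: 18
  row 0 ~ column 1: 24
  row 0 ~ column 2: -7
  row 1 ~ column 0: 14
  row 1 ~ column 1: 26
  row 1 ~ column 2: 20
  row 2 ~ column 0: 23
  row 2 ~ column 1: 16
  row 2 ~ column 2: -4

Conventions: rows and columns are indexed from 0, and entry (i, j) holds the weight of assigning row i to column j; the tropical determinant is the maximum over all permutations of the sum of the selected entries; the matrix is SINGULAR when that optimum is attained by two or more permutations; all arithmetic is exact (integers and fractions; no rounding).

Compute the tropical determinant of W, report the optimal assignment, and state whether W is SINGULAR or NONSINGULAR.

σ = (0, 1, 2): 18 + 26 + (-4) = 40
σ = (0, 2, 1): 18 + 20 + 16 = 54
σ = (1, 0, 2): 24 + 14 + (-4) = 34
σ = (1, 2, 0): 24 + 20 + 23 = 67
σ = (2, 0, 1): (-7) + 14 + 16 = 23
σ = (2, 1, 0): (-7) + 26 + 23 = 42
Optimal value attained by: σ = (1, 2, 0).
Answer: det⊕(W) = 67; verdict: NONSINGULAR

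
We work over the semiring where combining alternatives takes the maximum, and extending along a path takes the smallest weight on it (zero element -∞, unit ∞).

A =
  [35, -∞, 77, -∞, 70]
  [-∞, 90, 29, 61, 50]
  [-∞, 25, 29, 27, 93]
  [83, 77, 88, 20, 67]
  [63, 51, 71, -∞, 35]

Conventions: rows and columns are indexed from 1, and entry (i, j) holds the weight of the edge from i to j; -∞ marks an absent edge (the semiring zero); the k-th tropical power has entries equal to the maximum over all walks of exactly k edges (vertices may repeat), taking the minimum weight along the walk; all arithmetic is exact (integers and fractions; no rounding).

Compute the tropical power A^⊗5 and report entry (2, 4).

A^⊗2:
  [63, 51, 70, 27, 77]
  [61, 90, 61, 61, 61]
  [63, 51, 71, 27, 35]
  [63, 77, 77, 61, 88]
  [35, 51, 63, 51, 71]
A^⊗3:
  [63, 51, 71, 51, 70]
  [61, 90, 61, 61, 61]
  [35, 51, 63, 51, 71]
  [63, 77, 71, 61, 77]
  [63, 51, 71, 51, 63]
A^⊗4:
  [63, 51, 70, 51, 71]
  [61, 90, 61, 61, 61]
  [63, 51, 71, 51, 63]
  [63, 77, 71, 61, 71]
  [63, 51, 63, 51, 71]
A^⊗5:
  [63, 51, 71, 51, 70]
  [61, 90, 61, 61, 61]
  [63, 51, 63, 51, 71]
  [63, 77, 71, 61, 71]
  [63, 51, 71, 51, 63]
Key observation: the optimum is the walk 2->2->2->2->2->4, with weight 90 min 90 min 90 min 90 min 61 = 61.
Optimal value attained by: walk 2->2->2->2->2->4.
Answer: (A^⊗5)[2][4] = 61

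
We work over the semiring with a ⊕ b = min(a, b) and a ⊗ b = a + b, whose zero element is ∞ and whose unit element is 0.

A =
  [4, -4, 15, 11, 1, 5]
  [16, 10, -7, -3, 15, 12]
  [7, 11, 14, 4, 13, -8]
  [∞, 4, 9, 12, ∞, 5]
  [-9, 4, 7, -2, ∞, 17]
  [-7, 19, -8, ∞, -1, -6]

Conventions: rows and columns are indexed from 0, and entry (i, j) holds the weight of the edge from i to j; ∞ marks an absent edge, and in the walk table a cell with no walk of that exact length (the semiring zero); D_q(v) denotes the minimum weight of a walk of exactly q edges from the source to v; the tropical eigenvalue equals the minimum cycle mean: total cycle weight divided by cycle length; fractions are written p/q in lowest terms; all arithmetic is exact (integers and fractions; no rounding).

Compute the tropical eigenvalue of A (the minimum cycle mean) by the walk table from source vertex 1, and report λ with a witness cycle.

q=0: [∞, 0, ∞, ∞, ∞, ∞]
q=1: [16, 10, -7, -3, 15, 12]
q=2: [0, 1, 3, -3, 6, -15]
q=3: [-22, -4, -23, -2, -16, -21]
q=4: [-28, -26, -29, -19, -22, -31]
q=5: [-38, -32, -39, -29, -32, -37]
q=6: [-44, -42, -45, -35, -38, -47]
Optimal cycle mean attained by: cycle 2->5->2, total (-8) + (-8), length 2.
Answer: λ = -8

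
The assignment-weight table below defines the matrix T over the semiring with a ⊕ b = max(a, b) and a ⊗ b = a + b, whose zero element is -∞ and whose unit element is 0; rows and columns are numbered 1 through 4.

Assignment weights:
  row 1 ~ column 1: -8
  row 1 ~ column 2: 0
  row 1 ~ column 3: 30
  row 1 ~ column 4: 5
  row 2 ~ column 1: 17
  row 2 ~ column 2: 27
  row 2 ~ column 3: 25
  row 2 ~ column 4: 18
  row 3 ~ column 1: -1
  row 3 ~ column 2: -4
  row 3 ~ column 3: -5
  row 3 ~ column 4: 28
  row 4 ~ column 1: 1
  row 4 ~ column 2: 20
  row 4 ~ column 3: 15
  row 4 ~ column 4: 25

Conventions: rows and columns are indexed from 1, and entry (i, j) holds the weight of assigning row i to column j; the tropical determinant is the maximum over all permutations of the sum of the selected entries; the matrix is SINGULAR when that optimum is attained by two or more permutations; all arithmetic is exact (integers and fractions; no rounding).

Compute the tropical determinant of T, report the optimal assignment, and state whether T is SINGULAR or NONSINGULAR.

σ = (1, 2, 3, 4): (-8) + 27 + (-5) + 25 = 39
σ = (1, 2, 4, 3): (-8) + 27 + 28 + 15 = 62
σ = (1, 3, 2, 4): (-8) + 25 + (-4) + 25 = 38
σ = (1, 3, 4, 2): (-8) + 25 + 28 + 20 = 65
σ = (1, 4, 2, 3): (-8) + 18 + (-4) + 15 = 21
σ = (1, 4, 3, 2): (-8) + 18 + (-5) + 20 = 25
σ = (2, 1, 3, 4): 0 + 17 + (-5) + 25 = 37
σ = (2, 1, 4, 3): 0 + 17 + 28 + 15 = 60
σ = (2, 3, 1, 4): 0 + 25 + (-1) + 25 = 49
σ = (2, 3, 4, 1): 0 + 25 + 28 + 1 = 54
σ = (2, 4, 1, 3): 0 + 18 + (-1) + 15 = 32
σ = (2, 4, 3, 1): 0 + 18 + (-5) + 1 = 14
σ = (3, 1, 2, 4): 30 + 17 + (-4) + 25 = 68
σ = (3, 1, 4, 2): 30 + 17 + 28 + 20 = 95
σ = (3, 2, 1, 4): 30 + 27 + (-1) + 25 = 81
σ = (3, 2, 4, 1): 30 + 27 + 28 + 1 = 86
σ = (3, 4, 1, 2): 30 + 18 + (-1) + 20 = 67
σ = (3, 4, 2, 1): 30 + 18 + (-4) + 1 = 45
σ = (4, 1, 2, 3): 5 + 17 + (-4) + 15 = 33
σ = (4, 1, 3, 2): 5 + 17 + (-5) + 20 = 37
σ = (4, 2, 1, 3): 5 + 27 + (-1) + 15 = 46
σ = (4, 2, 3, 1): 5 + 27 + (-5) + 1 = 28
σ = (4, 3, 1, 2): 5 + 25 + (-1) + 20 = 49
σ = (4, 3, 2, 1): 5 + 25 + (-4) + 1 = 27
Optimal value attained by: σ = (3, 1, 4, 2).
Answer: det⊕(T) = 95; verdict: NONSINGULAR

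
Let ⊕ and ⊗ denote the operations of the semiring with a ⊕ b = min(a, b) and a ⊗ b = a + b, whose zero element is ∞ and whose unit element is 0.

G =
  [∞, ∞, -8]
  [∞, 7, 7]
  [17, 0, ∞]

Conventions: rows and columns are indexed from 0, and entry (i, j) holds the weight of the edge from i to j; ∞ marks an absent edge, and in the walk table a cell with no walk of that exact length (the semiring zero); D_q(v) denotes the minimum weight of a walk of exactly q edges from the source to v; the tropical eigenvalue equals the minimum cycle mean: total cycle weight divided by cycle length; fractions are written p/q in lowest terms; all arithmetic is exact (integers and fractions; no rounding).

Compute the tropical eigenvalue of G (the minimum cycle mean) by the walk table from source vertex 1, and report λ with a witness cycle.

q=0: [∞, 0, ∞]
q=1: [∞, 7, 7]
q=2: [24, 7, 14]
q=3: [31, 14, 14]
Optimal cycle mean attained by: cycle 1->2->1, total 7 + 0, length 2.
Answer: λ = 7/2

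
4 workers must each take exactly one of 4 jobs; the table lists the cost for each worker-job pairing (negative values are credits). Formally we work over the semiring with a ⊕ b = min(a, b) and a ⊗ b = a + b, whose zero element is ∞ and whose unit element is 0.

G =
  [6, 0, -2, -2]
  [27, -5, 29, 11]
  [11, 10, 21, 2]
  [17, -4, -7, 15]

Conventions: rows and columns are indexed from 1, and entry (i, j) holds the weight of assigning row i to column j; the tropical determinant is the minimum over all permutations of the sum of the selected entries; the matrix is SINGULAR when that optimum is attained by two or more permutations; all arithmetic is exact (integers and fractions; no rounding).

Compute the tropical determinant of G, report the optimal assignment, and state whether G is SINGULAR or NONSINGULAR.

σ = (1, 2, 3, 4): 6 + (-5) + 21 + 15 = 37
σ = (1, 2, 4, 3): 6 + (-5) + 2 + (-7) = -4
σ = (1, 3, 2, 4): 6 + 29 + 10 + 15 = 60
σ = (1, 3, 4, 2): 6 + 29 + 2 + (-4) = 33
σ = (1, 4, 2, 3): 6 + 11 + 10 + (-7) = 20
σ = (1, 4, 3, 2): 6 + 11 + 21 + (-4) = 34
σ = (2, 1, 3, 4): 0 + 27 + 21 + 15 = 63
σ = (2, 1, 4, 3): 0 + 27 + 2 + (-7) = 22
σ = (2, 3, 1, 4): 0 + 29 + 11 + 15 = 55
σ = (2, 3, 4, 1): 0 + 29 + 2 + 17 = 48
σ = (2, 4, 1, 3): 0 + 11 + 11 + (-7) = 15
σ = (2, 4, 3, 1): 0 + 11 + 21 + 17 = 49
σ = (3, 1, 2, 4): (-2) + 27 + 10 + 15 = 50
σ = (3, 1, 4, 2): (-2) + 27 + 2 + (-4) = 23
σ = (3, 2, 1, 4): (-2) + (-5) + 11 + 15 = 19
σ = (3, 2, 4, 1): (-2) + (-5) + 2 + 17 = 12
σ = (3, 4, 1, 2): (-2) + 11 + 11 + (-4) = 16
σ = (3, 4, 2, 1): (-2) + 11 + 10 + 17 = 36
σ = (4, 1, 2, 3): (-2) + 27 + 10 + (-7) = 28
σ = (4, 1, 3, 2): (-2) + 27 + 21 + (-4) = 42
σ = (4, 2, 1, 3): (-2) + (-5) + 11 + (-7) = -3
σ = (4, 2, 3, 1): (-2) + (-5) + 21 + 17 = 31
σ = (4, 3, 1, 2): (-2) + 29 + 11 + (-4) = 34
σ = (4, 3, 2, 1): (-2) + 29 + 10 + 17 = 54
Optimal value attained by: σ = (1, 2, 4, 3).
Answer: det⊕(G) = -4; verdict: NONSINGULAR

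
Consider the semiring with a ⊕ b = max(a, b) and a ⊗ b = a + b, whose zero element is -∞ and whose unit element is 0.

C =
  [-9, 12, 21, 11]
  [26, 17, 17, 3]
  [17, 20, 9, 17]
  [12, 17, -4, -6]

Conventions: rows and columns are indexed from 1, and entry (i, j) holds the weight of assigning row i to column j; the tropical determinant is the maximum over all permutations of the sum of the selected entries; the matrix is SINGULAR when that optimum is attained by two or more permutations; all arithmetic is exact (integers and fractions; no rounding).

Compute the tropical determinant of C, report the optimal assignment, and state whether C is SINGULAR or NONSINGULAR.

σ = (1, 2, 3, 4): (-9) + 17 + 9 + (-6) = 11
σ = (1, 2, 4, 3): (-9) + 17 + 17 + (-4) = 21
σ = (1, 3, 2, 4): (-9) + 17 + 20 + (-6) = 22
σ = (1, 3, 4, 2): (-9) + 17 + 17 + 17 = 42
σ = (1, 4, 2, 3): (-9) + 3 + 20 + (-4) = 10
σ = (1, 4, 3, 2): (-9) + 3 + 9 + 17 = 20
σ = (2, 1, 3, 4): 12 + 26 + 9 + (-6) = 41
σ = (2, 1, 4, 3): 12 + 26 + 17 + (-4) = 51
σ = (2, 3, 1, 4): 12 + 17 + 17 + (-6) = 40
σ = (2, 3, 4, 1): 12 + 17 + 17 + 12 = 58
σ = (2, 4, 1, 3): 12 + 3 + 17 + (-4) = 28
σ = (2, 4, 3, 1): 12 + 3 + 9 + 12 = 36
σ = (3, 1, 2, 4): 21 + 26 + 20 + (-6) = 61
σ = (3, 1, 4, 2): 21 + 26 + 17 + 17 = 81
σ = (3, 2, 1, 4): 21 + 17 + 17 + (-6) = 49
σ = (3, 2, 4, 1): 21 + 17 + 17 + 12 = 67
σ = (3, 4, 1, 2): 21 + 3 + 17 + 17 = 58
σ = (3, 4, 2, 1): 21 + 3 + 20 + 12 = 56
σ = (4, 1, 2, 3): 11 + 26 + 20 + (-4) = 53
σ = (4, 1, 3, 2): 11 + 26 + 9 + 17 = 63
σ = (4, 2, 1, 3): 11 + 17 + 17 + (-4) = 41
σ = (4, 2, 3, 1): 11 + 17 + 9 + 12 = 49
σ = (4, 3, 1, 2): 11 + 17 + 17 + 17 = 62
σ = (4, 3, 2, 1): 11 + 17 + 20 + 12 = 60
Optimal value attained by: σ = (3, 1, 4, 2).
Answer: det⊕(C) = 81; verdict: NONSINGULAR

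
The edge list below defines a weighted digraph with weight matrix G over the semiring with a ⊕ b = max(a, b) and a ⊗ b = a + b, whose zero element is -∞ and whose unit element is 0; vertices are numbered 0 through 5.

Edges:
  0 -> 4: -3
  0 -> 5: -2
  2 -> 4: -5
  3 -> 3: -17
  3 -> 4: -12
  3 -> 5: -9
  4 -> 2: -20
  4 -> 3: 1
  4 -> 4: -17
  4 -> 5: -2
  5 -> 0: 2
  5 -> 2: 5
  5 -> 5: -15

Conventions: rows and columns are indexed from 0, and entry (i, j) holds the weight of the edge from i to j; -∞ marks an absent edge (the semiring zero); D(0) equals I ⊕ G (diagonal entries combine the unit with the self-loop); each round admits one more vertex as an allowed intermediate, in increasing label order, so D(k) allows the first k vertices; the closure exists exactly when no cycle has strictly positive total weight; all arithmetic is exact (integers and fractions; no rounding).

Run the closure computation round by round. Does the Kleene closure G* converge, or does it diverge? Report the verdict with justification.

D(0):
  [0, -∞, -∞, -∞, -3, -2]
  [-∞, 0, -∞, -∞, -∞, -∞]
  [-∞, -∞, 0, -∞, -5, -∞]
  [-∞, -∞, -∞, 0, -12, -9]
  [-∞, -∞, -20, 1, 0, -2]
  [2, -∞, 5, -∞, -∞, 0]
D(1):
  [0, -∞, -∞, -∞, -3, -2]
  [-∞, 0, -∞, -∞, -∞, -∞]
  [-∞, -∞, 0, -∞, -5, -∞]
  [-∞, -∞, -∞, 0, -12, -9]
  [-∞, -∞, -20, 1, 0, -2]
  [2, -∞, 5, -∞, -1, 0]
D(2):
  [0, -∞, -∞, -∞, -3, -2]
  [-∞, 0, -∞, -∞, -∞, -∞]
  [-∞, -∞, 0, -∞, -5, -∞]
  [-∞, -∞, -∞, 0, -12, -9]
  [-∞, -∞, -20, 1, 0, -2]
  [2, -∞, 5, -∞, -1, 0]
D(3):
  [0, -∞, -∞, -∞, -3, -2]
  [-∞, 0, -∞, -∞, -∞, -∞]
  [-∞, -∞, 0, -∞, -5, -∞]
  [-∞, -∞, -∞, 0, -12, -9]
  [-∞, -∞, -20, 1, 0, -2]
  [2, -∞, 5, -∞, 0, 0]
D(4):
  [0, -∞, -∞, -∞, -3, -2]
  [-∞, 0, -∞, -∞, -∞, -∞]
  [-∞, -∞, 0, -∞, -5, -∞]
  [-∞, -∞, -∞, 0, -12, -9]
  [-∞, -∞, -20, 1, 0, -2]
  [2, -∞, 5, -∞, 0, 0]
D(5):
  [0, -∞, -23, -2, -3, -2]
  [-∞, 0, -∞, -∞, -∞, -∞]
  [-∞, -∞, 0, -4, -5, -7]
  [-∞, -∞, -32, 0, -12, -9]
  [-∞, -∞, -20, 1, 0, -2]
  [2, -∞, 5, 1, 0, 0]
D(6):
  [0, -∞, 3, -1, -2, -2]
  [-∞, 0, -∞, -∞, -∞, -∞]
  [-5, -∞, 0, -4, -5, -7]
  [-7, -∞, -4, 0, -9, -9]
  [0, -∞, 3, 1, 0, -2]
  [2, -∞, 5, 1, 0, 0]
Key observation: every diagonal entry stays at the unit through all rounds, so no improving cycle exists.
Answer: CONVERGES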